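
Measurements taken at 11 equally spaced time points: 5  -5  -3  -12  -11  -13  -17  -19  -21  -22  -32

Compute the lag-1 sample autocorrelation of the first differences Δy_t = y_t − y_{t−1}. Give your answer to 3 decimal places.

-0.525

First differences Δy: -10, 2, -9, 1, -2, -4, -2, -2, -1, -10
Mean of differences = -3.7000
Numerator Σ(Δy_t−Δȳ)(Δy_{t+1}−Δȳ) = -93.5900
Denominator Σ(Δy_t−Δȳ)² = 178.1000
r_1(Δy) = -93.5900 / 178.1000 = -0.525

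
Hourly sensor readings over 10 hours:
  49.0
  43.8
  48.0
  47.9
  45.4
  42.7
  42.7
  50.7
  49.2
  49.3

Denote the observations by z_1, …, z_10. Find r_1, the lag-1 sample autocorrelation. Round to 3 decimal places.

Mean z̄ = (49.0 + 43.8 + 48.0 + 47.9 + 45.4 + 42.7 + 42.7 + 50.7 + 49.2 + 49.3)/10 = 46.8700
Numerator Σ_{t=1}^{9}(z_t−z̄)(z_{t+1}−z̄) = 11.7751
Denominator Σ(z_t−z̄)² = 79.2410
r_1 = 11.7751 / 79.2410 = 0.149

0.149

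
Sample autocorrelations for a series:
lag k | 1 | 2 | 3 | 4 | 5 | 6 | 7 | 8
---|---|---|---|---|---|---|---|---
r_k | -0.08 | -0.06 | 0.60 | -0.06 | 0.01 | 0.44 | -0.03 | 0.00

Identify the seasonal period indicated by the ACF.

The largest autocorrelation is r_3 = 0.60, with a weaker echo at lag 6 (0.44); the remaining lags stay at or below 0.01.
The dominant spike at lag 3 indicates a seasonal period of 3.

3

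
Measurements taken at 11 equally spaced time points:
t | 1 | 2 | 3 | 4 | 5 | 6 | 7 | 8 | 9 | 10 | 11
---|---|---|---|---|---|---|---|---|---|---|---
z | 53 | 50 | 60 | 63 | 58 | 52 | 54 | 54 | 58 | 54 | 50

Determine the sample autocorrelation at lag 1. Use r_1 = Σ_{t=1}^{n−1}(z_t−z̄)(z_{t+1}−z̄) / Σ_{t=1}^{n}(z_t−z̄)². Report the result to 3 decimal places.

0.244

Mean z̄ = (53 + 50 + 60 + 63 + 58 + 52 + 54 + 54 + 58 + 54 + 50)/11 = 55.0909
Numerator Σ_{t=1}^{10}(z_t−z̄)(z_{t+1}−z̄) = 42.2645
Denominator Σ(z_t−z̄)² = 172.9091
r_1 = 42.2645 / 172.9091 = 0.244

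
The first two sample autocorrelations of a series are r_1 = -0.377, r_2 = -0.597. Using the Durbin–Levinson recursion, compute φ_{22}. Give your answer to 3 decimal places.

φ_{22} = (r_2 − r_1²) / (1 − r_1²)
r_1² = (-0.377)² = 0.142129
Numerator = -0.597 − 0.1421 = -0.7391; denominator = 1 − 0.1421 = 0.8579
φ_{22} = -0.7391 / 0.8579 = -0.862

-0.862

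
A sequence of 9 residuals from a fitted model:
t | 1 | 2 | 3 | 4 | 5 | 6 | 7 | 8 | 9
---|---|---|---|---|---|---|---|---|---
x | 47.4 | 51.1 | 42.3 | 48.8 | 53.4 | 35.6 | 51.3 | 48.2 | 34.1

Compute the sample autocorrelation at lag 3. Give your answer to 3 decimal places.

0.608

Mean x̄ = (47.4 + 51.1 + 42.3 + 48.8 + 53.4 + 35.6 + 51.3 + 48.2 + 34.1)/9 = 45.8000
Numerator Σ_{t=1}^{6}(x_t−x̄)(x_{t+3}−x̄) = 234.8600
Denominator Σ(x_t−x̄)² = 386.6000
r_3 = 234.8600 / 386.6000 = 0.608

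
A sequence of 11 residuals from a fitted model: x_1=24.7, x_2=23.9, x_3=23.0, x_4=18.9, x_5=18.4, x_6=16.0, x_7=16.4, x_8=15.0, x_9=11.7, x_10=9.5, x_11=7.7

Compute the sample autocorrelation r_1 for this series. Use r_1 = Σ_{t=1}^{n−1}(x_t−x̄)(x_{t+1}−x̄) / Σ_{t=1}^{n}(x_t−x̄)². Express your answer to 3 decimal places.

0.706

Mean x̄ = (24.7 + 23.9 + 23.0 + 18.9 + 18.4 + 16.0 + 16.4 + 15.0 + 11.7 + 9.5 + 7.7)/11 = 16.8364
Numerator Σ_{t=1}^{10}(x_t−x̄)(x_{t+1}−x̄) = 229.0305
Denominator Σ(x_t−x̄)² = 324.3655
r_1 = 229.0305 / 324.3655 = 0.706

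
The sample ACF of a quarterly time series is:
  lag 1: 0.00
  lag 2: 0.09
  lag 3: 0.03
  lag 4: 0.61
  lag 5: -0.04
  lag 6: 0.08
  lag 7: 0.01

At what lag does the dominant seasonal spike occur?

4

The largest autocorrelation is r_4 = 0.61; the remaining lags stay at or below 0.09.
The dominant spike at lag 4 indicates a seasonal period of 4.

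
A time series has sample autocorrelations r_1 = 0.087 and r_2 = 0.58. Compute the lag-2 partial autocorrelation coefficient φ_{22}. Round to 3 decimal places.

0.577

φ_{22} = (r_2 − r_1²) / (1 − r_1²)
r_1² = (0.087)² = 0.007569
Numerator = 0.58 − 0.0076 = 0.5724; denominator = 1 − 0.0076 = 0.9924
φ_{22} = 0.5724 / 0.9924 = 0.577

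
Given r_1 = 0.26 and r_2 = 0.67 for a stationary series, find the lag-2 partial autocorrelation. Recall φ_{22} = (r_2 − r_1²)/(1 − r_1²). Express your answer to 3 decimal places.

0.646

φ_{22} = (r_2 − r_1²) / (1 − r_1²)
r_1² = (0.26)² = 0.0676
Numerator = 0.67 − 0.0676 = 0.6024; denominator = 1 − 0.0676 = 0.9324
φ_{22} = 0.6024 / 0.9324 = 0.646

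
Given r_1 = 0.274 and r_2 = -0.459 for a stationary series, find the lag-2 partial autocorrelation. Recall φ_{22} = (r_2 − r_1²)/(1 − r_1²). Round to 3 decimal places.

-0.577

φ_{22} = (r_2 − r_1²) / (1 − r_1²)
r_1² = (0.274)² = 0.075076
Numerator = -0.459 − 0.0751 = -0.5341; denominator = 1 − 0.0751 = 0.9249
φ_{22} = -0.5341 / 0.9249 = -0.577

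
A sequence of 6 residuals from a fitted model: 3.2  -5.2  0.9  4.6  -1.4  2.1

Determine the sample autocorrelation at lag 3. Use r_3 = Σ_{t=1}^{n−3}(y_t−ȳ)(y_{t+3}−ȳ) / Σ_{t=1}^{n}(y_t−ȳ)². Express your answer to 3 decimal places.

0.358

Mean ȳ = (3.2 − 5.2 + 0.9 + 4.6 − 1.4 + 2.1)/6 = 0.7000
Σ(y_t−ȳ)(y_{t+3}−ȳ) = (9.7500) + (12.3900) + (0.2800) = 22.4200
Denominator Σ(y_t−ȳ)² = 62.6800
r_3 = 22.4200 / 62.6800 = 0.358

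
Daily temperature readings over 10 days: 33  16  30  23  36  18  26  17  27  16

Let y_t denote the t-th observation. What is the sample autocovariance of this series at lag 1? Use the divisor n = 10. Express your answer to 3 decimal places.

-28.124

Mean ȳ = (33 + 16 + 30 + 23 + 36 + 18 + 26 + 17 + 27 + 16)/10 = 24.2000
Σ_{t=1}^{9}(y_t−ȳ)(y_{t+1}−ȳ) = -281.2400
γ_1 = -281.2400 / 10 = -28.124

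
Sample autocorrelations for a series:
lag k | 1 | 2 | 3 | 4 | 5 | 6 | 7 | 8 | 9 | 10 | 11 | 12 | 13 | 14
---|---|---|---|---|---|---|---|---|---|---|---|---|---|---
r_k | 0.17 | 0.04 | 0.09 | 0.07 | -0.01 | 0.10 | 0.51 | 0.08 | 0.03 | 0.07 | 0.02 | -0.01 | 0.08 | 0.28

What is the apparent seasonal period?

7

The largest autocorrelation is r_7 = 0.51, with a weaker echo at lag 14 (0.28); the remaining lags stay at or below 0.17.
The dominant spike at lag 7 indicates a seasonal period of 7.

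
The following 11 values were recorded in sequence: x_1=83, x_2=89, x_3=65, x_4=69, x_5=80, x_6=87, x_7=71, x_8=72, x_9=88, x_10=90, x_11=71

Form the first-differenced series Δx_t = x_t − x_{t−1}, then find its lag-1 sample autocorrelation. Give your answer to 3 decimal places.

First differences Δx: 6, -24, 4, 11, 7, -16, 1, 16, 2, -19
Mean of differences = -1.2000
Numerator Σ(Δx_t−Δx̄)(Δx_{t+1}−Δx̄) = -237.2400
Denominator Σ(Δx_t−Δx̄)² = 1661.6000
r_1(Δx) = -237.2400 / 1661.6000 = -0.143

-0.143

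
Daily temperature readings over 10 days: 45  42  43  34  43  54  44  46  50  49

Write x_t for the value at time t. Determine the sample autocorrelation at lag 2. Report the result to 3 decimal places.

-0.198

Mean x̄ = (45 + 42 + 43 + 34 + 43 + 54 + 44 + 46 + 50 + 49)/10 = 45.0000
Numerator Σ_{t=1}^{8}(x_t−x̄)(x_{t+2}−x̄) = -52.0000
Denominator Σ(x_t−x̄)² = 262.0000
r_2 = -52.0000 / 262.0000 = -0.198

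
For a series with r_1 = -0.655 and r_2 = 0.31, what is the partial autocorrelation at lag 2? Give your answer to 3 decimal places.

φ_{22} = (r_2 − r_1²) / (1 − r_1²)
r_1² = (-0.655)² = 0.429025
Numerator = 0.31 − 0.4290 = -0.1190; denominator = 1 − 0.4290 = 0.5710
φ_{22} = -0.1190 / 0.5710 = -0.208

-0.208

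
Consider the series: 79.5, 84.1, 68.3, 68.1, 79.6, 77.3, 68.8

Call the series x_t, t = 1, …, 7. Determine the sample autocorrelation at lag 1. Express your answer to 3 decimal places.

-0.036

Mean x̄ = (79.5 + 84.1 + 68.3 + 68.1 + 79.6 + 77.3 + 68.8)/7 = 75.1000
Deviations from mean: 4.4000, 9.0000, -6.8000, -7.0000, 4.5000, 2.2000, -6.3000
Numerator Σ_{t=1}^{6}(x_t−x̄)(x_{t+1}−x̄) = -9.4600
Denominator Σ(x_t−x̄)² = 260.3800
r_1 = -9.4600 / 260.3800 = -0.036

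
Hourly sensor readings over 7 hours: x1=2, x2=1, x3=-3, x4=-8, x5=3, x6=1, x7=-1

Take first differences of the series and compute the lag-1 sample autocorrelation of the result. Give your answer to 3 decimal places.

First differences Δx: -1, -4, -5, 11, -2, -2
Mean of differences = -0.5000
Numerator Σ(Δx_t−Δx̄)(Δx_{t+1}−Δx̄) = -49.2500
Denominator Σ(Δx_t−Δx̄)² = 169.5000
r_1(Δx) = -49.2500 / 169.5000 = -0.291

-0.291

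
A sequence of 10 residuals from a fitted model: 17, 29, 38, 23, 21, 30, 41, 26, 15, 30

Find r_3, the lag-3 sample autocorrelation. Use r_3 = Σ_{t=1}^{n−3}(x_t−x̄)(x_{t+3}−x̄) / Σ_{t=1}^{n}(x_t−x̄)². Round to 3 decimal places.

0.027

Mean x̄ = (17 + 29 + 38 + 23 + 21 + 30 + 41 + 26 + 15 + 30)/10 = 27.0000
Σ(x_t−x̄)(x_{t+3}−x̄) = (40.0000) + (-12.0000) + (33.0000) + (-56.0000) + (6.0000) + (-36.0000) + (42.0000) = 17.0000
Denominator Σ(x_t−x̄)² = 636.0000
r_3 = 17.0000 / 636.0000 = 0.027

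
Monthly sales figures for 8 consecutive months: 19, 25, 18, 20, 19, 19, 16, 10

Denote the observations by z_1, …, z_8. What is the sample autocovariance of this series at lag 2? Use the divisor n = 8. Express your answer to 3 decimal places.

0.609

Mean z̄ = (19 + 25 + 18 + 20 + 19 + 19 + 16 + 10)/8 = 18.2500
Deviations: 0.7500, 6.7500, -0.2500, 1.7500, 0.7500, 0.7500, -2.2500, -8.2500
Σ_{t=1}^{6}(z_t−z̄)(z_{t+2}−z̄) = 4.8750
γ_2 = 4.8750 / 8 = 0.609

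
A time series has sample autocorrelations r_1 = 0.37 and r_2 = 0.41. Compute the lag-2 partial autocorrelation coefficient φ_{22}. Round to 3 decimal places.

0.316

φ_{22} = (r_2 − r_1²) / (1 − r_1²)
r_1² = (0.37)² = 0.1369
Numerator = 0.41 − 0.1369 = 0.2731; denominator = 1 − 0.1369 = 0.8631
φ_{22} = 0.2731 / 0.8631 = 0.316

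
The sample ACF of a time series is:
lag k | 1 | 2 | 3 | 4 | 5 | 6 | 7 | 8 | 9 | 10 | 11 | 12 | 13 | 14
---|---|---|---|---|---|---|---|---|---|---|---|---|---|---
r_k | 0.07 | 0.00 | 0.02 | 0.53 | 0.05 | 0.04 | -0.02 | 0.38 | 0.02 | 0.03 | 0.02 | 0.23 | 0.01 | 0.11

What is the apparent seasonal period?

The largest autocorrelation is r_4 = 0.53, with weaker echoes at lags 8 (0.38) and 12 (0.23); the remaining lags stay at or below 0.11.
The dominant spike at lag 4 indicates a seasonal period of 4.

4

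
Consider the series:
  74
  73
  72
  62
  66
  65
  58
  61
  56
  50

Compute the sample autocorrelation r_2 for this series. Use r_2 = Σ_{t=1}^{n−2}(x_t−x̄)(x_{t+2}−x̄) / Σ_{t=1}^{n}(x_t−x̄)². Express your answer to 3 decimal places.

0.270

Mean x̄ = (74 + 73 + 72 + 62 + 66 + 65 + 58 + 61 + 56 + 50)/10 = 63.7000
Numerator Σ_{t=1}^{8}(x_t−x̄)(x_{t+2}−x̄) = 150.8200
Denominator Σ(x_t−x̄)² = 558.1000
r_2 = 150.8200 / 558.1000 = 0.270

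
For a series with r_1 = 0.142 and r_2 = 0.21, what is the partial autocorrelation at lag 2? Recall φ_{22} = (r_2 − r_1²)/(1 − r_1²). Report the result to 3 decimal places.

0.194

φ_{22} = (r_2 − r_1²) / (1 − r_1²)
r_1² = (0.142)² = 0.020164
Numerator = 0.21 − 0.0202 = 0.1898; denominator = 1 − 0.0202 = 0.9798
φ_{22} = 0.1898 / 0.9798 = 0.194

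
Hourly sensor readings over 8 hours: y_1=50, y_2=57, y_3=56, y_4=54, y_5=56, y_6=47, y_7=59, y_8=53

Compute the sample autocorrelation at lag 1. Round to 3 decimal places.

-0.556

Mean ȳ = (50 + 57 + 56 + 54 + 56 + 47 + 59 + 53)/8 = 54.0000
Deviations from mean: -4.0000, 3.0000, 2.0000, 0.0000, 2.0000, -7.0000, 5.0000, -1.0000
Σ(y_t−ȳ)(y_{t+1}−ȳ) = (-12.0000) + (6.0000) + (0.0000) + (0.0000) + (-14.0000) + (-35.0000) + (-5.0000) = -60.0000
Denominator Σ(y_t−ȳ)² = 108.0000
r_1 = -60.0000 / 108.0000 = -0.556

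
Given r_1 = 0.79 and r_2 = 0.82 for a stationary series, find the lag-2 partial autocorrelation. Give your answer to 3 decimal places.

φ_{22} = (r_2 − r_1²) / (1 − r_1²)
r_1² = (0.79)² = 0.6241
Numerator = 0.82 − 0.6241 = 0.1959; denominator = 1 − 0.6241 = 0.3759
φ_{22} = 0.1959 / 0.3759 = 0.521

0.521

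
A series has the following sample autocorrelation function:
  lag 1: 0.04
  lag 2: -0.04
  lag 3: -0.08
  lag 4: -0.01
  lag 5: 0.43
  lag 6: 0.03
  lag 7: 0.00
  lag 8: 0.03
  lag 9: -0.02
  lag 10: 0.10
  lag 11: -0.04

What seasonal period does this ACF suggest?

5

The largest autocorrelation is r_5 = 0.43; the remaining lags stay at or below 0.10.
The dominant spike at lag 5 indicates a seasonal period of 5.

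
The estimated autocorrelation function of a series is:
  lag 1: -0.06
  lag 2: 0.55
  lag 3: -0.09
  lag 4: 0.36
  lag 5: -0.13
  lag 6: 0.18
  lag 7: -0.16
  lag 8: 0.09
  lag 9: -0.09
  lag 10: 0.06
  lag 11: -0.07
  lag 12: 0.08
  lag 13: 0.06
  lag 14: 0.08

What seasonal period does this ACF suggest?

The largest autocorrelation is r_2 = 0.55, with weaker echoes at lags 4 (0.36) and 6 (0.18); the remaining lags stay at or below 0.09.
The dominant spike at lag 2 indicates a seasonal period of 2.

2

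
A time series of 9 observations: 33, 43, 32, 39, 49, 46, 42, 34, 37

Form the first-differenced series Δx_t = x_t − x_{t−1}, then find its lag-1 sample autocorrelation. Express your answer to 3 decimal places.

-0.263

First differences Δx: 10, -11, 7, 10, -3, -4, -8, 3
Mean of differences = 0.5000
Numerator Σ(Δx_t−Δx̄)(Δx_{t+1}−Δx̄) = -122.7500
Denominator Σ(Δx_t−Δx̄)² = 466.0000
r_1(Δx) = -122.7500 / 466.0000 = -0.263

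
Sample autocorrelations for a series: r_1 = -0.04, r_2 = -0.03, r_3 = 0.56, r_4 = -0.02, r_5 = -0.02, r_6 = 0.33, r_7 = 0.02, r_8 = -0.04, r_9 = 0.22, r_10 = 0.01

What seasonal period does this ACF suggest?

3

The largest autocorrelation is r_3 = 0.56, with weaker echoes at lags 6 (0.33) and 9 (0.22); the remaining lags stay at or below 0.02.
The dominant spike at lag 3 indicates a seasonal period of 3.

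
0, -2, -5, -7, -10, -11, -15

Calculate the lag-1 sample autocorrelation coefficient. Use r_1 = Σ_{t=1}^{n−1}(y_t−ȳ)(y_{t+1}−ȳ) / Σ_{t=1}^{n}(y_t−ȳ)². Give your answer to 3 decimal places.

Mean ȳ = (0 − 2 − 5 − 7 − 10 − 11 − 15)/7 = -7.1429
Deviations from mean: 7.1429, 5.1429, 2.1429, 0.1429, -2.8571, -3.8571, -7.8571
Σ(y_t−ȳ)(y_{t+1}−ȳ) = (36.7347) + (11.0204) + (0.3061) + (-0.4082) + (11.0204) + (30.3061) = 88.9796
Denominator Σ(y_t−ȳ)² = 166.8571
r_1 = 88.9796 / 166.8571 = 0.533

0.533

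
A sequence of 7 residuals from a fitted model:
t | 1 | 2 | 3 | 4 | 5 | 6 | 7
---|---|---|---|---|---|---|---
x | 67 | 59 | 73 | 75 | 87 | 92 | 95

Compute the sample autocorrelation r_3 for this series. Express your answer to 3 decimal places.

Mean x̄ = (67 + 59 + 73 + 75 + 87 + 92 + 95)/7 = 78.2857
Σ(x_t−x̄)(x_{t+3}−x̄) = (37.0816) + (-168.0612) + (-72.4898) + (-54.9184) = -258.3878
Denominator Σ(x_t−x̄)² = 1081.4286
r_3 = -258.3878 / 1081.4286 = -0.239

-0.239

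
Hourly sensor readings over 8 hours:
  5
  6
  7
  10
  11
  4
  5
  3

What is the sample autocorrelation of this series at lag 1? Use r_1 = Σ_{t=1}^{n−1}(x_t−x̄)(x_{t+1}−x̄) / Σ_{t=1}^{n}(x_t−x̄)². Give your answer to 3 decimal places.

Mean x̄ = (5 + 6 + 7 + 10 + 11 + 4 + 5 + 3)/8 = 6.3750
Deviations from mean: -1.3750, -0.3750, 0.6250, 3.6250, 4.6250, -2.3750, -1.3750, -3.3750
Numerator Σ_{t=1}^{7}(x_t−x̄)(x_{t+1}−x̄) = 16.2344
Denominator Σ(x_t−x̄)² = 55.8750
r_1 = 16.2344 / 55.8750 = 0.291

0.291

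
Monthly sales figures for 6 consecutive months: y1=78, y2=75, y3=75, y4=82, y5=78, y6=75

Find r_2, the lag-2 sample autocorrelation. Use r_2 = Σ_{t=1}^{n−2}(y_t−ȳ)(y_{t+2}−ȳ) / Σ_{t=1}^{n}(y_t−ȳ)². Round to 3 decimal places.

-0.632

Mean ȳ = (78 + 75 + 75 + 82 + 78 + 75)/6 = 77.1667
Deviations from mean: 0.8333, -2.1667, -2.1667, 4.8333, 0.8333, -2.1667
Σ(y_t−ȳ)(y_{t+2}−ȳ) = (-1.8056) + (-10.4722) + (-1.8056) + (-10.4722) = -24.5556
Denominator Σ(y_t−ȳ)² = 38.8333
r_2 = -24.5556 / 38.8333 = -0.632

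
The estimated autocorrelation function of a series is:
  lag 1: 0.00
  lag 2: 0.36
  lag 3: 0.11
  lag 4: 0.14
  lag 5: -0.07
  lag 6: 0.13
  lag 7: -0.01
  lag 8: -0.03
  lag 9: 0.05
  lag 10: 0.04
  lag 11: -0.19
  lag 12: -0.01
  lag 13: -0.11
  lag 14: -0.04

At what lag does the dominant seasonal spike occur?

2

The largest autocorrelation is r_2 = 0.36; the remaining lags stay at or below 0.14.
The dominant spike at lag 2 indicates a seasonal period of 2.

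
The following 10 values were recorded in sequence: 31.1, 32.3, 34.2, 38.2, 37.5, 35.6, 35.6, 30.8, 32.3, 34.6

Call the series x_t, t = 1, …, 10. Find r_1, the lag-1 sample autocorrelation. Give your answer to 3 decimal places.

0.447

Mean x̄ = (31.1 + 32.3 + 34.2 + 38.2 + 37.5 + 35.6 + 35.6 + 30.8 + 32.3 + 34.6)/10 = 34.2200
Numerator Σ_{t=1}^{9}(x_t−x̄)(x_{t+1}−x̄) = 26.5516
Denominator Σ(x_t−x̄)² = 59.3560
r_1 = 26.5516 / 59.3560 = 0.447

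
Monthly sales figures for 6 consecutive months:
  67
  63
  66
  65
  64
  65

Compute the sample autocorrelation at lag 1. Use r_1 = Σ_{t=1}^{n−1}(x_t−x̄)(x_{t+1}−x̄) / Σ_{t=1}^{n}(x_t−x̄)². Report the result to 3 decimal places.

Mean x̄ = (67 + 63 + 66 + 65 + 64 + 65)/6 = 65.0000
Numerator Σ_{t=1}^{5}(x_t−x̄)(x_{t+1}−x̄) = -6.0000
Denominator Σ(x_t−x̄)² = 10.0000
r_1 = -6.0000 / 10.0000 = -0.600

-0.600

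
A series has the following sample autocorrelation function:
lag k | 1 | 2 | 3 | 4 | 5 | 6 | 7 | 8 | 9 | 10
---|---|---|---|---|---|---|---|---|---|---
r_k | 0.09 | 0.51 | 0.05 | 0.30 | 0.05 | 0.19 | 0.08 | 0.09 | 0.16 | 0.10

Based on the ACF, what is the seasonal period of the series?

2

The largest autocorrelation is r_2 = 0.51, with weaker echoes at lags 4 (0.30) and 6 (0.19); the remaining lags stay at or below 0.16.
The dominant spike at lag 2 indicates a seasonal period of 2.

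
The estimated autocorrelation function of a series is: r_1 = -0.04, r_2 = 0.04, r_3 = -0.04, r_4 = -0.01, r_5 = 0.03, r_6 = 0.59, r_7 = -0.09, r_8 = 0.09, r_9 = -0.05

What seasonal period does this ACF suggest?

6

The largest autocorrelation is r_6 = 0.59; the remaining lags stay at or below 0.09.
The dominant spike at lag 6 indicates a seasonal period of 6.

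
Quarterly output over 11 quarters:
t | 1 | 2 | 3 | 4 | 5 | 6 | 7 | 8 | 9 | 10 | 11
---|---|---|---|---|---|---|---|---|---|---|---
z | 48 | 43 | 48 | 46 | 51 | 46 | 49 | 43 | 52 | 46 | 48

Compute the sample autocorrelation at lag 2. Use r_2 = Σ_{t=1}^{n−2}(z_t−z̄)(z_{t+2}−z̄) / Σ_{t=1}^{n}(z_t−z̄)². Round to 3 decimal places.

Mean z̄ = (48 + 43 + 48 + 46 + 51 + 46 + 49 + 43 + 52 + 46 + 48)/11 = 47.2727
Numerator Σ_{t=1}^{9}(z_t−z̄)(z_{t+2}−z̄) = 39.2149
Denominator Σ(z_t−z̄)² = 82.1818
r_2 = 39.2149 / 82.1818 = 0.477

0.477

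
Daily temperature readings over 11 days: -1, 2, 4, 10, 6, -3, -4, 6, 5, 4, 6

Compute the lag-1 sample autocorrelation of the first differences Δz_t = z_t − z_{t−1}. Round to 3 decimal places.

First differences Δz: 3, 2, 6, -4, -9, -1, 10, -1, -1, 2
Mean of differences = 0.7000
Numerator Σ(Δz_t−Δz̄)(Δz_{t+1}−Δz̄) = 16.1100
Denominator Σ(Δz_t−Δz̄)² = 248.1000
r_1(Δz) = 16.1100 / 248.1000 = 0.065

0.065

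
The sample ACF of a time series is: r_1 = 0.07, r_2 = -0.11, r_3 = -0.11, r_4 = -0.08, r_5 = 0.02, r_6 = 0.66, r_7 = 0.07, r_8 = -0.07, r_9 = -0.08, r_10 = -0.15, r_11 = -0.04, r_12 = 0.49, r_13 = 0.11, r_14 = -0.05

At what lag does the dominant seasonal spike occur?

6

The largest autocorrelation is r_6 = 0.66, with a weaker echo at lag 12 (0.49); the remaining lags stay at or below 0.11.
The dominant spike at lag 6 indicates a seasonal period of 6.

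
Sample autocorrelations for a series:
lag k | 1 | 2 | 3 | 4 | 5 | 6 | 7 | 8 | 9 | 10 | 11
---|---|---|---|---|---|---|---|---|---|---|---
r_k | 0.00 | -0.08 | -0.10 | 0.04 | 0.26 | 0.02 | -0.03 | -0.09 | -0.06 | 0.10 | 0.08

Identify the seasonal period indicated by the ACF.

The largest autocorrelation is r_5 = 0.26; the remaining lags stay at or below 0.10.
The dominant spike at lag 5 indicates a seasonal period of 5.

5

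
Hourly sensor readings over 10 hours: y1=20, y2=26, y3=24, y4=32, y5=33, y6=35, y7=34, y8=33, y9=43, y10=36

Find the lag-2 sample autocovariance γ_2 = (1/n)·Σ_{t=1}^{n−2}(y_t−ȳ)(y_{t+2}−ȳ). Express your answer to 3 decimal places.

Mean ȳ = (20 + 26 + 24 + 32 + 33 + 35 + 34 + 33 + 43 + 36)/10 = 31.6000
Σ_{t=1}^{8}(y_t−ȳ)(y_{t+2}−ȳ) = 118.2800
γ_2 = 118.2800 / 10 = 11.828

11.828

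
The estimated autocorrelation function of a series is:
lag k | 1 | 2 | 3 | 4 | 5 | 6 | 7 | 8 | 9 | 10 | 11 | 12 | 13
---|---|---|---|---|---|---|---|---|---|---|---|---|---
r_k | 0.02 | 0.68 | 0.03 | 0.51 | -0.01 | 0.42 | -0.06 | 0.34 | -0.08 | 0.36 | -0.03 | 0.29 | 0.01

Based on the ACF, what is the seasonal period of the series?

2

The largest autocorrelation is r_2 = 0.68, with weaker echoes at lags 4 (0.51), 6 (0.42), 8 (0.34), 10 (0.36) and 12 (0.29); the remaining lags stay at or below 0.03.
The dominant spike at lag 2 indicates a seasonal period of 2.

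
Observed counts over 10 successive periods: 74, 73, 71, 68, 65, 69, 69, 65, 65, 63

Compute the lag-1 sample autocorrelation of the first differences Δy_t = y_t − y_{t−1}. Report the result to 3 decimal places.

-0.138

First differences Δy: -1, -2, -3, -3, 4, 0, -4, 0, -2
Mean of differences = -1.2222
Numerator Σ(Δy_t−Δȳ)(Δy_{t+1}−Δȳ) = -6.2716
Denominator Σ(Δy_t−Δȳ)² = 45.5556
r_1(Δy) = -6.2716 / 45.5556 = -0.138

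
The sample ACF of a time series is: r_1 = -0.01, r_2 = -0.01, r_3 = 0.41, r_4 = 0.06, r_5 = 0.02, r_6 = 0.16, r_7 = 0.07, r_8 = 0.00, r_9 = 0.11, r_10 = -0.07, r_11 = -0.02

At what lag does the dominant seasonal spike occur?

3

The largest autocorrelation is r_3 = 0.41, with a weaker echo at lag 6 (0.16); the remaining lags stay at or below 0.11.
The dominant spike at lag 3 indicates a seasonal period of 3.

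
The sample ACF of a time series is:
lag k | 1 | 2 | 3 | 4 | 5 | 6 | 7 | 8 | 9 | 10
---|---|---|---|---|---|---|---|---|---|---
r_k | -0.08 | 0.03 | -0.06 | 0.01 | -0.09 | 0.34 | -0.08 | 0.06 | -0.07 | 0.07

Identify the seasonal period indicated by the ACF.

6

The largest autocorrelation is r_6 = 0.34; the remaining lags stay at or below 0.07.
The dominant spike at lag 6 indicates a seasonal period of 6.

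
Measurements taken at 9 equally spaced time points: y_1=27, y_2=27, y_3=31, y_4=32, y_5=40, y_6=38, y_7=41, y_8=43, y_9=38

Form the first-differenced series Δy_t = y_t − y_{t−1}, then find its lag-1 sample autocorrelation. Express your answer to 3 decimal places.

-0.351

First differences Δy: 0, 4, 1, 8, -2, 3, 2, -5
Mean of differences = 1.3750
Numerator Σ(Δy_t−Δȳ)(Δy_{t+1}−Δȳ) = -37.8906
Denominator Σ(Δy_t−Δȳ)² = 107.8750
r_1(Δy) = -37.8906 / 107.8750 = -0.351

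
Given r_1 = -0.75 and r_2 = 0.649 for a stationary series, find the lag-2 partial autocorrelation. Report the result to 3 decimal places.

0.198

φ_{22} = (r_2 − r_1²) / (1 − r_1²)
r_1² = (-0.75)² = 0.5625
Numerator = 0.649 − 0.5625 = 0.0865; denominator = 1 − 0.5625 = 0.4375
φ_{22} = 0.0865 / 0.4375 = 0.198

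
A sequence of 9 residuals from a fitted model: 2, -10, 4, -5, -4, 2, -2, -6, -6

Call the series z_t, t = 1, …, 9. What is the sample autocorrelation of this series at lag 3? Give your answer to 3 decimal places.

Mean z̄ = (2 − 10 + 4 − 5 − 4 + 2 − 2 − 6 − 6)/9 = -2.7778
Σ(z_t−z̄)(z_{t+3}−z̄) = (-10.6173) + (8.8272) + (32.3827) + (-1.7284) + (3.9383) + (-15.3951) = 17.4074
Denominator Σ(z_t−z̄)² = 171.5556
r_3 = 17.4074 / 171.5556 = 0.101

0.101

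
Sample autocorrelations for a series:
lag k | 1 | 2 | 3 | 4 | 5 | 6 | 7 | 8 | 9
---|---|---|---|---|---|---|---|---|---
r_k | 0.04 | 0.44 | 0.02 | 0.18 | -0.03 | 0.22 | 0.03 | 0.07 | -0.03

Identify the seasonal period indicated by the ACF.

2

The largest autocorrelation is r_2 = 0.44, with weaker echoes at lags 4 (0.18) and 6 (0.22); the remaining lags stay at or below 0.07.
The dominant spike at lag 2 indicates a seasonal period of 2.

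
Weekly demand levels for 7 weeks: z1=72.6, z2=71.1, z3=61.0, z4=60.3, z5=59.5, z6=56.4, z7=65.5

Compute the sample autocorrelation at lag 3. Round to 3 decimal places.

Mean z̄ = (72.6 + 71.1 + 61.0 + 60.3 + 59.5 + 56.4 + 65.5)/7 = 63.7714
Deviations from mean: 8.8286, 7.3286, -2.7714, -3.4714, -4.2714, -7.3714, 1.7286
Σ(z_t−z̄)(z_{t+3}−z̄) = (-30.6478) + (-31.3035) + (20.4294) + (-6.0006) = -47.5224
Denominator Σ(z_t−z̄)² = 226.9543
r_3 = -47.5224 / 226.9543 = -0.209

-0.209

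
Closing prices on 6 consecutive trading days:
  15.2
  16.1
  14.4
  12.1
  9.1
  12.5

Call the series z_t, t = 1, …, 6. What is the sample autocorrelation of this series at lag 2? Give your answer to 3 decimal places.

Mean z̄ = (15.2 + 16.1 + 14.4 + 12.1 + 9.1 + 12.5)/6 = 13.2333
Deviations from mean: 1.9667, 2.8667, 1.1667, -1.1333, -4.1333, -0.7333
Σ(z_t−z̄)(z_{t+2}−z̄) = (2.2944) + (-3.2489) + (-4.8222) + (0.8311) = -4.9456
Denominator Σ(z_t−z̄)² = 32.3533
r_2 = -4.9456 / 32.3533 = -0.153

-0.153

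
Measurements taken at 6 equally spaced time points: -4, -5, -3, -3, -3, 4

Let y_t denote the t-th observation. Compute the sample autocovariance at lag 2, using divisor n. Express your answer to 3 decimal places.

-0.148

Mean ȳ = (-4 − 5 − 3 − 3 − 3 + 4)/6 = -2.3333
Deviations: -1.6667, -2.6667, -0.6667, -0.6667, -0.6667, 6.3333
Σ_{t=1}^{4}(y_t−ȳ)(y_{t+2}−ȳ) = -0.8889
γ_2 = -0.8889 / 6 = -0.148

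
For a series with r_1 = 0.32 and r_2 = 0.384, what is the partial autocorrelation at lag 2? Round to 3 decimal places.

φ_{22} = (r_2 − r_1²) / (1 − r_1²)
r_1² = (0.32)² = 0.1024
Numerator = 0.384 − 0.1024 = 0.2816; denominator = 1 − 0.1024 = 0.8976
φ_{22} = 0.2816 / 0.8976 = 0.314

0.314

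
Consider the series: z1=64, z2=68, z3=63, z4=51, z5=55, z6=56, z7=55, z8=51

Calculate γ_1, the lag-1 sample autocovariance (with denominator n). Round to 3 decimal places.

16.123

Mean z̄ = (64 + 68 + 63 + 51 + 55 + 56 + 55 + 51)/8 = 57.8750
Σ_{t=1}^{7}(z_t−z̄)(z_{t+1}−z̄) = 128.9844
γ_1 = 128.9844 / 8 = 16.123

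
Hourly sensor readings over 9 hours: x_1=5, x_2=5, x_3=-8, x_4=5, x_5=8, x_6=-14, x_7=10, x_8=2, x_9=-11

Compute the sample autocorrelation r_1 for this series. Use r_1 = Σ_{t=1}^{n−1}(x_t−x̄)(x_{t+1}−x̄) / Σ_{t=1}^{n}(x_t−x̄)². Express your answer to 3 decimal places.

Mean x̄ = (5 + 5 − 8 + 5 + 8 − 14 + 10 + 2 − 11)/9 = 0.2222
Numerator Σ_{t=1}^{8}(x_t−x̄)(x_{t+1}−x̄) = -270.8272
Denominator Σ(x_t−x̄)² = 623.5556
r_1 = -270.8272 / 623.5556 = -0.434

-0.434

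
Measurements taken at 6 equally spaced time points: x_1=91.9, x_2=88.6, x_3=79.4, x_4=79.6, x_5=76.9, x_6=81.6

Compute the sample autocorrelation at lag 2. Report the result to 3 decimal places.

Mean x̄ = (91.9 + 88.6 + 79.4 + 79.6 + 76.9 + 81.6)/6 = 83.0000
Σ(x_t−x̄)(x_{t+2}−x̄) = (-32.0400) + (-19.0400) + (21.9600) + (4.7600) = -24.3600
Denominator Σ(x_t−x̄)² = 174.2600
r_2 = -24.3600 / 174.2600 = -0.140

-0.140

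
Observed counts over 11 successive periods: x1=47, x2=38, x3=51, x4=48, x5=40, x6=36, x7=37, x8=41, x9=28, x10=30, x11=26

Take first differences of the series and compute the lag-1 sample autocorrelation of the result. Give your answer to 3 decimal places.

First differences Δx: -9, 13, -3, -8, -4, 1, 4, -13, 2, -4
Mean of differences = -2.1000
Numerator Σ(Δx_t−Δx̄)(Δx_{t+1}−Δx̄) = -207.2100
Denominator Σ(Δx_t−Δx̄)² = 500.9000
r_1(Δx) = -207.2100 / 500.9000 = -0.414

-0.414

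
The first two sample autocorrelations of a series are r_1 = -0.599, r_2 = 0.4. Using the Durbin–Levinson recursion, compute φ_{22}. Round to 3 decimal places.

φ_{22} = (r_2 − r_1²) / (1 − r_1²)
r_1² = (-0.599)² = 0.358801
Numerator = 0.4 − 0.3588 = 0.0412; denominator = 1 − 0.3588 = 0.6412
φ_{22} = 0.0412 / 0.6412 = 0.064

0.064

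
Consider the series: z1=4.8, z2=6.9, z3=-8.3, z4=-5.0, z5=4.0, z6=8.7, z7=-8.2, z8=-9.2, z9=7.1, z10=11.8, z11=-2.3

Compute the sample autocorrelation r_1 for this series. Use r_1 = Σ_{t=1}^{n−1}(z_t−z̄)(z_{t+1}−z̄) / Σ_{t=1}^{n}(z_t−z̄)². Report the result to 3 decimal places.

Mean z̄ = (4.8 + 6.9 − 8.3 − 5.0 + 4.0 + 8.7 − 8.2 − 9.2 + 7.1 + 11.8 − 2.3)/11 = 0.9364
Numerator Σ_{t=1}^{10}(z_t−z̄)(z_{t+1}−z̄) = 19.3896
Denominator Σ(z_t−z̄)² = 593.4055
r_1 = 19.3896 / 593.4055 = 0.033

0.033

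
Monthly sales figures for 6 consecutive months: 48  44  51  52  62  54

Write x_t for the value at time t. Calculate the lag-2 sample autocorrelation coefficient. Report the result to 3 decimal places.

-0.034

Mean x̄ = (48 + 44 + 51 + 52 + 62 + 54)/6 = 51.8333
Deviations from mean: -3.8333, -7.8333, -0.8333, 0.1667, 10.1667, 2.1667
Σ(x_t−x̄)(x_{t+2}−x̄) = (3.1944) + (-1.3056) + (-8.4722) + (0.3611) = -6.2222
Denominator Σ(x_t−x̄)² = 184.8333
r_2 = -6.2222 / 184.8333 = -0.034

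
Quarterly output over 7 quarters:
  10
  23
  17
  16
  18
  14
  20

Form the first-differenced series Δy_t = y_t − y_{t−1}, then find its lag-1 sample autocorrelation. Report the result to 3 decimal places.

-0.382

First differences Δy: 13, -6, -1, 2, -4, 6
Mean of differences = 1.6667
Numerator Σ(Δy_t−Δȳ)(Δy_{t+1}−Δȳ) = -93.7778
Denominator Σ(Δy_t−Δȳ)² = 245.3333
r_1(Δy) = -93.7778 / 245.3333 = -0.382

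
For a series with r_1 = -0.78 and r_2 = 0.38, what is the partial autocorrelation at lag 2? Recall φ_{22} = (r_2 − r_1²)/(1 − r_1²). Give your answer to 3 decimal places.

-0.583

φ_{22} = (r_2 − r_1²) / (1 − r_1²)
r_1² = (-0.78)² = 0.6084
Numerator = 0.38 − 0.6084 = -0.2284; denominator = 1 − 0.6084 = 0.3916
φ_{22} = -0.2284 / 0.3916 = -0.583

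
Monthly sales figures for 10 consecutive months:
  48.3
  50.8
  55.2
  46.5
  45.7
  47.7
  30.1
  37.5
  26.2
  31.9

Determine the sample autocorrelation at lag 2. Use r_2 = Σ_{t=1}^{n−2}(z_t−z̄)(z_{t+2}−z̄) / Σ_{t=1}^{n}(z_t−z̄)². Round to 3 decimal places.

0.414

Mean z̄ = (48.3 + 50.8 + 55.2 + 46.5 + 45.7 + 47.7 + 30.1 + 37.5 + 26.2 + 31.9)/10 = 41.9900
Numerator Σ_{t=1}^{8}(z_t−z̄)(z_{t+2}−z̄) = 361.1468
Denominator Σ(z_t−z̄)² = 871.3090
r_2 = 361.1468 / 871.3090 = 0.414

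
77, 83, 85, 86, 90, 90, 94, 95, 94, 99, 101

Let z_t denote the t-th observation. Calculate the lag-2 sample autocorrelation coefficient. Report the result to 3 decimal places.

Mean z̄ = (77 + 83 + 85 + 86 + 90 + 90 + 94 + 95 + 94 + 99 + 101)/11 = 90.3636
Numerator Σ_{t=1}^{9}(z_t−z̄)(z_{t+2}−z̄) = 196.2810
Denominator Σ(z_t−z̄)² = 516.5455
r_2 = 196.2810 / 516.5455 = 0.380

0.380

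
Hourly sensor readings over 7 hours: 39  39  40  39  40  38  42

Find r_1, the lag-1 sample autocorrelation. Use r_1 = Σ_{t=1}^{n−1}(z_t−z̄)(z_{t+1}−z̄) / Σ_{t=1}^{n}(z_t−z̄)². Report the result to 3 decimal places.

-0.504

Mean z̄ = (39 + 39 + 40 + 39 + 40 + 38 + 42)/7 = 39.5714
Σ(z_t−z̄)(z_{t+1}−z̄) = (0.3265) + (-0.2449) + (-0.2449) + (-0.2449) + (-0.6735) + (-3.8163) = -4.8980
Denominator Σ(z_t−z̄)² = 9.7143
r_1 = -4.8980 / 9.7143 = -0.504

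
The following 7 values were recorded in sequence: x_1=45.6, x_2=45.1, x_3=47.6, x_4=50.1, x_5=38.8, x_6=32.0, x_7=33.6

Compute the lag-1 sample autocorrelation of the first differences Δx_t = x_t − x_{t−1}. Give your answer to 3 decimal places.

0.076

First differences Δx: -0.5, 2.5, 2.5, -11.3, -6.8, 1.6
Mean of differences = -2.0000
Numerator Σ(Δx_t−Δx̄)(Δx_{t+1}−Δx̄) = 12.5100
Denominator Σ(Δx_t−Δx̄)² = 165.2400
r_1(Δx) = 12.5100 / 165.2400 = 0.076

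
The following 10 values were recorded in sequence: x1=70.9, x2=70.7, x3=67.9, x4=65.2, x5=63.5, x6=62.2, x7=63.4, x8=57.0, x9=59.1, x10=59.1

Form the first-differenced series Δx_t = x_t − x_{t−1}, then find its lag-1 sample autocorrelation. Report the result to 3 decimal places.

First differences Δx: -0.2, -2.8, -2.7, -1.7, -1.3, 1.2, -6.4, 2.1, 0.0
Mean of differences = -1.3111
Numerator Σ(Δx_t−Δx̄)(Δx_{t+1}−Δx̄) = -24.6879
Denominator Σ(Δx_t−Δx̄)² = 51.0889
r_1(Δx) = -24.6879 / 51.0889 = -0.483

-0.483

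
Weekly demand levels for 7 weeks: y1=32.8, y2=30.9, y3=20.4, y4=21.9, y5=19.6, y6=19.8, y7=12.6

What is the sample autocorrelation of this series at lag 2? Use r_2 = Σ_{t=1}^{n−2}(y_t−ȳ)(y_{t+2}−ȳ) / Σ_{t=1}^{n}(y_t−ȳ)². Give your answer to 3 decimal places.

0.034

Mean ȳ = (32.8 + 30.9 + 20.4 + 21.9 + 19.6 + 19.8 + 12.6)/7 = 22.5714
Deviations from mean: 10.2286, 8.3286, -2.1714, -0.6714, -2.9714, -2.7714, -9.9714
Σ(y_t−ȳ)(y_{t+2}−ȳ) = (-22.2106) + (-5.5920) + (6.4522) + (1.8608) + (29.6294) = 10.1398
Denominator Σ(y_t−ȳ)² = 295.0943
r_2 = 10.1398 / 295.0943 = 0.034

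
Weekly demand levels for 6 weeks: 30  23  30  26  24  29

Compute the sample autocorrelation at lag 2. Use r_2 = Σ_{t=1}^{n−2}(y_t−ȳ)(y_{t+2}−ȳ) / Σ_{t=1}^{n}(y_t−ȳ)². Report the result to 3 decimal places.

0.042

Mean ȳ = (30 + 23 + 30 + 26 + 24 + 29)/6 = 27.0000
Deviations from mean: 3.0000, -4.0000, 3.0000, -1.0000, -3.0000, 2.0000
Numerator Σ_{t=1}^{4}(y_t−ȳ)(y_{t+2}−ȳ) = 2.0000
Denominator Σ(y_t−ȳ)² = 48.0000
r_2 = 2.0000 / 48.0000 = 0.042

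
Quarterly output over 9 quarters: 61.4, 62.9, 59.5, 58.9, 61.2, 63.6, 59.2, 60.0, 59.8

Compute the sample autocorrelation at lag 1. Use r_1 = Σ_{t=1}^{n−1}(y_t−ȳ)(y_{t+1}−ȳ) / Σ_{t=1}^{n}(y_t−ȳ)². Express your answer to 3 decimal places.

-0.048

Mean ȳ = (61.4 + 62.9 + 59.5 + 58.9 + 61.2 + 63.6 + 59.2 + 60.0 + 59.8)/9 = 60.7222
Numerator Σ_{t=1}^{8}(y_t−ȳ)(y_{t+1}−ȳ) = -1.0694
Denominator Σ(y_t−ȳ)² = 22.2156
r_1 = -1.0694 / 22.2156 = -0.048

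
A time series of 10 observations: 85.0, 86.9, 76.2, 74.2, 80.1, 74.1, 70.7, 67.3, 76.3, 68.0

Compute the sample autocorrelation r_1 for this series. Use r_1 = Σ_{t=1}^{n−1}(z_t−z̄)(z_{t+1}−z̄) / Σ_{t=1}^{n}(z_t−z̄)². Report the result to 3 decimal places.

0.347

Mean z̄ = (85.0 + 86.9 + 76.2 + 74.2 + 80.1 + 74.1 + 70.7 + 67.3 + 76.3 + 68.0)/10 = 75.8800
Numerator Σ_{t=1}^{9}(z_t−z̄)(z_{t+1}−z̄) = 135.6416
Denominator Σ(z_t−z̄)² = 391.2360
r_1 = 135.6416 / 391.2360 = 0.347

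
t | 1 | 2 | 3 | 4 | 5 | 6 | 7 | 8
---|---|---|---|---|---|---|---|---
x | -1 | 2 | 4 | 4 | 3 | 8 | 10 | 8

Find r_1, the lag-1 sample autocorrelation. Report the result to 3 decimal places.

0.515

Mean x̄ = (-1 + 2 + 4 + 4 + 3 + 8 + 10 + 8)/8 = 4.7500
Deviations from mean: -5.7500, -2.7500, -0.7500, -0.7500, -1.7500, 3.2500, 5.2500, 3.2500
Σ(x_t−x̄)(x_{t+1}−x̄) = (15.8125) + (2.0625) + (0.5625) + (1.3125) + (-5.6875) + (17.0625) + (17.0625) = 48.1875
Denominator Σ(x_t−x̄)² = 93.5000
r_1 = 48.1875 / 93.5000 = 0.515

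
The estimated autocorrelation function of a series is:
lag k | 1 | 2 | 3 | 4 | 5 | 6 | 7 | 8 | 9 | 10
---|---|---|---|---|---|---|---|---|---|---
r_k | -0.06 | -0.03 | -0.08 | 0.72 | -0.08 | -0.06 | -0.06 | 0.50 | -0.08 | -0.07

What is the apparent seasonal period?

The largest autocorrelation is r_4 = 0.72, with a weaker echo at lag 8 (0.50); the remaining lags stay at or below -0.03.
The dominant spike at lag 4 indicates a seasonal period of 4.

4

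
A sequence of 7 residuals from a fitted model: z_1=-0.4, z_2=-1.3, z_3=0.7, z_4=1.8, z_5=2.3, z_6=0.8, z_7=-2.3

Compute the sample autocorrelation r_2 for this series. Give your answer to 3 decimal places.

Mean z̄ = (-0.4 − 1.3 + 0.7 + 1.8 + 2.3 + 0.8 − 2.3)/7 = 0.2286
Numerator Σ_{t=1}^{5}(z_t−z̄)(z_{t+2}−z̄) = -6.0616
Denominator Σ(z_t−z̄)² = 16.4343
r_2 = -6.0616 / 16.4343 = -0.369

-0.369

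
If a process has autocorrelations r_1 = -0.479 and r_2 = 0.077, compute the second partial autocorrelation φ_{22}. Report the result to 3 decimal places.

-0.198

φ_{22} = (r_2 − r_1²) / (1 − r_1²)
r_1² = (-0.479)² = 0.229441
Numerator = 0.077 − 0.2294 = -0.1524; denominator = 1 − 0.2294 = 0.7706
φ_{22} = -0.1524 / 0.7706 = -0.198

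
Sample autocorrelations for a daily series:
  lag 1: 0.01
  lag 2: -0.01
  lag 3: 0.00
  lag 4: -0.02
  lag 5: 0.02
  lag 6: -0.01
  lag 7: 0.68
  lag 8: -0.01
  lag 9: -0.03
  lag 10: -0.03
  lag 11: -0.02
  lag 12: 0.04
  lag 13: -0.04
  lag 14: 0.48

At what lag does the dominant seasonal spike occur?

The largest autocorrelation is r_7 = 0.68, with a weaker echo at lag 14 (0.48); the remaining lags stay at or below 0.04.
The dominant spike at lag 7 indicates a seasonal period of 7.

7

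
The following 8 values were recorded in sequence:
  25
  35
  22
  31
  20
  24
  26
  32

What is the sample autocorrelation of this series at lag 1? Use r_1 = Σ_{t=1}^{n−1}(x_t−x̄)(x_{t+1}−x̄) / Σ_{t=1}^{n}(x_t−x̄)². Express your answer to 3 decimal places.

Mean x̄ = (25 + 35 + 22 + 31 + 20 + 24 + 26 + 32)/8 = 26.8750
Σ(x_t−x̄)(x_{t+1}−x̄) = (-15.2344) + (-39.6094) + (-20.1094) + (-28.3594) + (19.7656) + (2.5156) + (-4.4844) = -85.5156
Denominator Σ(x_t−x̄)² = 192.8750
r_1 = -85.5156 / 192.8750 = -0.443

-0.443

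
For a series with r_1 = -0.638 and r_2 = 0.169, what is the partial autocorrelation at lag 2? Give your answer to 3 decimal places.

-0.401

φ_{22} = (r_2 − r_1²) / (1 − r_1²)
r_1² = (-0.638)² = 0.407044
Numerator = 0.169 − 0.4070 = -0.2380; denominator = 1 − 0.4070 = 0.5930
φ_{22} = -0.2380 / 0.5930 = -0.401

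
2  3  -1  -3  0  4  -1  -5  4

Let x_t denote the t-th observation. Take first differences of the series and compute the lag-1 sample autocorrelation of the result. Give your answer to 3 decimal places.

First differences Δx: 1, -4, -2, 3, 4, -5, -4, 9
Mean of differences = 0.2500
Numerator Σ(Δx_t−Δx̄)(Δx_{t+1}−Δx̄) = -24.0625
Denominator Σ(Δx_t−Δx̄)² = 167.5000
r_1(Δx) = -24.0625 / 167.5000 = -0.144

-0.144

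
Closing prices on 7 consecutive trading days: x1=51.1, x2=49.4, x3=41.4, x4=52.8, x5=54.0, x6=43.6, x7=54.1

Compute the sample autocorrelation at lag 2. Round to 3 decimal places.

-0.312

Mean x̄ = (51.1 + 49.4 + 41.4 + 52.8 + 54.0 + 43.6 + 54.1)/7 = 49.4857
Deviations from mean: 1.6143, -0.0857, -8.0857, 3.3143, 4.5143, -5.8857, 4.6143
Numerator Σ_{t=1}^{5}(x_t−x̄)(x_{t+2}−x̄) = -48.5147
Denominator Σ(x_t−x̄)² = 155.2886
r_2 = -48.5147 / 155.2886 = -0.312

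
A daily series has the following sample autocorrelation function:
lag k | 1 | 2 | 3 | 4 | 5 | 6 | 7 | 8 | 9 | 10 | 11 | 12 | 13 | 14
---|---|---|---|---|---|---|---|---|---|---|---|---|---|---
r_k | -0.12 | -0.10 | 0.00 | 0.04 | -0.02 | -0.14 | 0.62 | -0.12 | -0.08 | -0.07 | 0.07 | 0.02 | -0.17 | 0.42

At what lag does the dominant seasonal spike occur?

The largest autocorrelation is r_7 = 0.62, with a weaker echo at lag 14 (0.42); the remaining lags stay at or below 0.07.
The dominant spike at lag 7 indicates a seasonal period of 7.

7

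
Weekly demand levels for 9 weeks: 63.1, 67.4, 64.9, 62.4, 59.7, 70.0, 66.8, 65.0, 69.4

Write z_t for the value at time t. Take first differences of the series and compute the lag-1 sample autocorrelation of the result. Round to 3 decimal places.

-0.345

First differences Δz: 4.3, -2.5, -2.5, -2.7, 10.3, -3.2, -1.8, 4.4
Mean of differences = 0.7875
Numerator Σ(Δz_t−Δz̄)(Δz_{t+1}−Δz̄) = -59.4102
Denominator Σ(Δz_t−Δz̄)² = 172.2488
r_1(Δz) = -59.4102 / 172.2488 = -0.345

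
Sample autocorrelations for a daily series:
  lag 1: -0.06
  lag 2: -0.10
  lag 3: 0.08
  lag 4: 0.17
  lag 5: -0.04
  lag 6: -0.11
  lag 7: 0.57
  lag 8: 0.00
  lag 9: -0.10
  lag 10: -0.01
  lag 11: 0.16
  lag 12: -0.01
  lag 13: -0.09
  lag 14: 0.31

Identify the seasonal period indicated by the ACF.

7

The largest autocorrelation is r_7 = 0.57, with a weaker echo at lag 14 (0.31); the remaining lags stay at or below 0.17.
The dominant spike at lag 7 indicates a seasonal period of 7.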